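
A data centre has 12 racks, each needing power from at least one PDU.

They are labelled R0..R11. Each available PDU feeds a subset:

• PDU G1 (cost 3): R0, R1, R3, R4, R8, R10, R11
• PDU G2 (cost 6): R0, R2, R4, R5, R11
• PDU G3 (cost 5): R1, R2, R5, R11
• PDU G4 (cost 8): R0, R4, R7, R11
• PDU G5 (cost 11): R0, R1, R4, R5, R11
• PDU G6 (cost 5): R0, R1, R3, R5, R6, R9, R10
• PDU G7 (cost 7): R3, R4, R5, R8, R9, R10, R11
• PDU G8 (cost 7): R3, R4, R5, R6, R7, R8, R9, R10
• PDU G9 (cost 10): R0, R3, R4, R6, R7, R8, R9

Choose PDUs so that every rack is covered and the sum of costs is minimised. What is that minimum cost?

G1, G3, G8 together cover every rack (G1 ∪ G3 ∪ G8 = {R0, R1, R2, R3, R4, R5, R6, R7, R8, R9, R10, R11}); total cost 3 + 5 + 7 = 15.
The greedy pick G1, G6, G3, G8 costs 20; no covering selection beats 15.

15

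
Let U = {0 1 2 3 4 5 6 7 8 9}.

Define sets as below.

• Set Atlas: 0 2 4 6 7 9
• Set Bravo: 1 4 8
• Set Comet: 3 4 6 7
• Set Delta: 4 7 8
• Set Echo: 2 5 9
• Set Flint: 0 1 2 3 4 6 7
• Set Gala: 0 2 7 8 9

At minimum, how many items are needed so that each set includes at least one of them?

2

Take H = {2, 4}. Each listed set contains at least one of these, so H is a hitting set of size 2.
The sets Comet, Echo are pairwise disjoint, so any hitting set needs a separate item for each — at least 2. Hence 2 is optimal.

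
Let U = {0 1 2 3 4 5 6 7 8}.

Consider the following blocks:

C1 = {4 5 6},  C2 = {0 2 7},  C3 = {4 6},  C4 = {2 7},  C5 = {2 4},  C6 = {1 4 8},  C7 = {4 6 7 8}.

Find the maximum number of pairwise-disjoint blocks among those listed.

C3, C4 are pairwise disjoint (C3={4,6}; C4={2,7}).
Every remaining block overlaps one of these, and no 3 of the listed blocks are pairwise disjoint, so 2 is the maximum.

2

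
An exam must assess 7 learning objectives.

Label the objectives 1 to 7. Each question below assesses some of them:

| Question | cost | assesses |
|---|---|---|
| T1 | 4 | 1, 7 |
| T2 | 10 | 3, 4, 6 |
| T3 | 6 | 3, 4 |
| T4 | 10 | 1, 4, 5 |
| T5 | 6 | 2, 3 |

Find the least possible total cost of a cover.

T1, T2, T4, T5 together cover every objective (T1 ∪ T2 ∪ T4 ∪ T5 = {1, 2, 3, 4, 5, 6, 7}); total cost 4 + 10 + 10 + 6 = 30.
The greedy pick T1, T3, T5, T2, T4 costs 36; no covering selection beats 30.

30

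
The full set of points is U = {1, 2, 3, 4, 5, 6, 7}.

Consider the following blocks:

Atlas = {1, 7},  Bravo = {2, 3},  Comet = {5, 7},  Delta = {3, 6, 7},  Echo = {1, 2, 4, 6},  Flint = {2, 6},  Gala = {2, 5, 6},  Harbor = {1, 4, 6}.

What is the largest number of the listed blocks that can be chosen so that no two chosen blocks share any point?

Bravo, Comet, Harbor are pairwise disjoint (Bravo={2,3}; Comet={5,7}; Harbor={1,4,6}).
Every remaining block overlaps one of these, and no 4 of the listed blocks are pairwise disjoint, so 3 is the maximum.

3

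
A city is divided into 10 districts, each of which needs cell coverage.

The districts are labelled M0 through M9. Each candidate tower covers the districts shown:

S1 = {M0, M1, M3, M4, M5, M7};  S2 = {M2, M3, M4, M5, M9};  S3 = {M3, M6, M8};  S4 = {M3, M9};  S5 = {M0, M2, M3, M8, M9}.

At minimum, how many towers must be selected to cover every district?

Take {S1, S3, S5}. Their union is {M0, M1, M2, M3, M4, M5, M6, M7, M8, M9}, which is all 10 districts.
Only S1 contains M1, so S1 is forced; the remaining 4 districts need at least 2 more towers (each remaining tower adds at most 3) — so at least 3 towers are needed, and 3 is optimal.

3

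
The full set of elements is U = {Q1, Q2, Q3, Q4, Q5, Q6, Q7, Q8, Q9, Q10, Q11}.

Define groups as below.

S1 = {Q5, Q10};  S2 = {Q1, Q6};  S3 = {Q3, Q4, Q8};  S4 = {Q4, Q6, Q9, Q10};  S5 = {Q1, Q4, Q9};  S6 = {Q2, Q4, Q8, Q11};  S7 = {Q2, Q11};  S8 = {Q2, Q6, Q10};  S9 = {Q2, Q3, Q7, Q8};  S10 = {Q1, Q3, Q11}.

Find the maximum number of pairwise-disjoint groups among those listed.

S1, S2, S3, S7 are pairwise disjoint (S1={Q5,Q10}; S2={Q1,Q6}; S3={Q3,Q4,Q8}; S7={Q2,Q11}).
Every remaining group overlaps one of these, and no 5 of the listed groups are pairwise disjoint, so 4 is the maximum.

4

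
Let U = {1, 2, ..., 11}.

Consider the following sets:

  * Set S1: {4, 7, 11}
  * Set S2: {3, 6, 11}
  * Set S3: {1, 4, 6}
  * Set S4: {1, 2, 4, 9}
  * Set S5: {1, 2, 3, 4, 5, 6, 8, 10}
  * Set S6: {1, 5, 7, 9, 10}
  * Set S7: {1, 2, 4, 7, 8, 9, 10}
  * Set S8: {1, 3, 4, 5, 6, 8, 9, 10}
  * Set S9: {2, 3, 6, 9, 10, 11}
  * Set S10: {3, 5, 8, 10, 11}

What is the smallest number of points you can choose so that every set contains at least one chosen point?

2

The 2 points {1, 11} hit every set.
The sets S2, S7 are pairwise disjoint, so any hitting set needs a separate point for each — at least 2. Hence 2 is optimal.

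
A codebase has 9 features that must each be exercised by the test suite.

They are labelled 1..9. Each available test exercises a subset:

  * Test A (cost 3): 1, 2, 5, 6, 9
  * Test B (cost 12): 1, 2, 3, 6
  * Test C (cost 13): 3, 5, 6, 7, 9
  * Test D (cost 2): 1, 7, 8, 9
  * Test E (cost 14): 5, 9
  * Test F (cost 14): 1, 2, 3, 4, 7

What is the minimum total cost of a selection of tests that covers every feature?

A, D, F together cover every feature (A ∪ D ∪ F = {1, 2, 3, 4, 5, 6, 7, 8, 9}); total cost 3 + 2 + 14 = 19.
No covering selection has total cost below 19.

19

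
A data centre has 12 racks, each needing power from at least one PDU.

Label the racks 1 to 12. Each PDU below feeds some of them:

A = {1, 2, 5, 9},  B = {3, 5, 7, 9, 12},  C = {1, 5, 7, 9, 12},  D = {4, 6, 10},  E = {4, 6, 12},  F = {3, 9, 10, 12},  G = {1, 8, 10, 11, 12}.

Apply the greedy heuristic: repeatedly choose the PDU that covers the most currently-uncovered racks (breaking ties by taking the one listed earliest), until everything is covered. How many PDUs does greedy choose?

Greedy: pick B (covers 5 new) → pick G (covers 4 new) → pick D (covers 2 new) → pick A (covers 1 new). Total picks: 4.

4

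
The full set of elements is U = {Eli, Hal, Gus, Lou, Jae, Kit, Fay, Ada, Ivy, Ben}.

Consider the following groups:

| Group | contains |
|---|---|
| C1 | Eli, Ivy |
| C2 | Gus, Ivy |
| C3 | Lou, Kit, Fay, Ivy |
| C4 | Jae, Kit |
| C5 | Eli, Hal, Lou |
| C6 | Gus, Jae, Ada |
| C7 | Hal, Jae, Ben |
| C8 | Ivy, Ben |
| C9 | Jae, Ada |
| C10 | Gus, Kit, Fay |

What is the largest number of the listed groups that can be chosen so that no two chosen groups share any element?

4

C5, C8, C9, C10 are pairwise disjoint (C5={Eli,Hal,Lou}; C8={Ivy,Ben}; C9={Jae,Ada}; C10={Gus,Kit,Fay}).
Every remaining group overlaps one of these, and no 5 of the listed groups are pairwise disjoint, so 4 is the maximum.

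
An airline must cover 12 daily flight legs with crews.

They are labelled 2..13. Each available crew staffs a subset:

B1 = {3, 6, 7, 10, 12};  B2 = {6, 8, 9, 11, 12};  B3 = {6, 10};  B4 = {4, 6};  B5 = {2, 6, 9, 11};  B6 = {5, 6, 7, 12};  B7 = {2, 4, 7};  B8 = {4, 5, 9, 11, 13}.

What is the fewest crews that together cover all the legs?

B1 and B2 and B7 and B8 together: B1 ∪ B2 ∪ B7 ∪ B8 = {2, 3, 4, 5, 6, 7, 8, 9, 10, 11, 12, 13} — every leg is covered.
Only B2 contains 8, so B2 is forced; the remaining 7 legs need at least 3 more crews (each remaining crew adds at most 3) — so at least 4 crews are needed, and 4 is optimal.

4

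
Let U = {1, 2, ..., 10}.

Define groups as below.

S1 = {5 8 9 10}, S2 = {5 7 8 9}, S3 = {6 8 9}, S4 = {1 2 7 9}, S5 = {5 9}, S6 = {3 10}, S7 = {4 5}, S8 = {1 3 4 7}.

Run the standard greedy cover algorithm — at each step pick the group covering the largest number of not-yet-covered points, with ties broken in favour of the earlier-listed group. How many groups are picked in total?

4

Greedy: pick S1 (covers 4 new) → pick S8 (covers 4 new) → pick S3 (covers 1 new) → pick S4 (covers 1 new). Total picks: 4.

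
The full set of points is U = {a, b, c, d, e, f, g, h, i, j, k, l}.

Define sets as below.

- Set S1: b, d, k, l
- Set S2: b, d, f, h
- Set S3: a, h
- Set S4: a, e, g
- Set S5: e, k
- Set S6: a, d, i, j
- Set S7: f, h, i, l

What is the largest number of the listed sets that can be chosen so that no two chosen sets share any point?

2

S1, S3 are pairwise disjoint (S1={b,d,k,l}; S3={a,h}).
Every remaining set overlaps one of these, and no 3 of the listed sets are pairwise disjoint, so 2 is the maximum.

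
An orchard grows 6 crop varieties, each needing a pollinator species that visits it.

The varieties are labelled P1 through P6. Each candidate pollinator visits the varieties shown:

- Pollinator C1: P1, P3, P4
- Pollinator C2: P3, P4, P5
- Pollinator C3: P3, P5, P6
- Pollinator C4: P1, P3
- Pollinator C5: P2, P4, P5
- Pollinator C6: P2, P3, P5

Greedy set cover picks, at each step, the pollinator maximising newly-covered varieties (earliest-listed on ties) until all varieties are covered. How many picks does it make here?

Greedy: pick C1 (covers 3 new) → pick C3 (covers 2 new) → pick C5 (covers 1 new). Total picks: 3.

3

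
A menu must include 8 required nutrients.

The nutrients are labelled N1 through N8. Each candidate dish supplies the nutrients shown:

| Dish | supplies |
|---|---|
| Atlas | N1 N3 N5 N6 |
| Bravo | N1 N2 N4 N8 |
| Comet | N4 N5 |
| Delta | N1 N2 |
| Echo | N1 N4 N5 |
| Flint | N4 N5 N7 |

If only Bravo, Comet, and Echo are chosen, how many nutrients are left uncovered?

Union of Bravo, Comet, Echo = {N1, N2, N4, N5, N8}.
Not covered: N3, N6, N7 — 3 nutrients.

3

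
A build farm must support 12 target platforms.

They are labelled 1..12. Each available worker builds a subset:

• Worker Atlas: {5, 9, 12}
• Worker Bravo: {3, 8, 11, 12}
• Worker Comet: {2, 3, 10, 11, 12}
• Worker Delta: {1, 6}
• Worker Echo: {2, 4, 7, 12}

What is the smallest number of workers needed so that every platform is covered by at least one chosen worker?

Atlas and Bravo and Comet and Delta and Echo together: Atlas ∪ Bravo ∪ Comet ∪ Delta ∪ Echo = {1, 2, 3, 4, 5, 6, 7, 8, 9, 10, 11, 12} — every platform is covered.
Only Comet contains 10, so Comet is forced; the remaining 7 platforms need at least 4 more workers (each remaining worker adds at most 2) — so at least 5 workers are needed, and 5 is optimal.

5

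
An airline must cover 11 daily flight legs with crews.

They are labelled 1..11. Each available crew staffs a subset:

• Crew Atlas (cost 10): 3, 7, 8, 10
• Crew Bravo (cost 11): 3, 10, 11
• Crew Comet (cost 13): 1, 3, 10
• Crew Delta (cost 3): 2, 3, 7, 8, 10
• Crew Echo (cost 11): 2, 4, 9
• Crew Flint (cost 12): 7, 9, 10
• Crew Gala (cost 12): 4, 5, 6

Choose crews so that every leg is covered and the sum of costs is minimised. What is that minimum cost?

Bravo, Comet, Delta, Echo, Gala together cover every leg (Bravo ∪ Comet ∪ Delta ∪ Echo ∪ Gala = {1, 2, 3, 4, 5, 6, 7, 8, 9, 10, 11}); total cost 11 + 13 + 3 + 11 + 12 = 50.
No covering selection has total cost below 50.

50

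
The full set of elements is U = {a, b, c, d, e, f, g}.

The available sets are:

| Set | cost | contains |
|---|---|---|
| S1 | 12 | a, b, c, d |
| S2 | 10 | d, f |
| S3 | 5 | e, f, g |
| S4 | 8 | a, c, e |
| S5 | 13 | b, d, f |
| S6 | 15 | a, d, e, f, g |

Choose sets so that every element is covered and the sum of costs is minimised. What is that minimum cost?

17

S1, S3 together cover every element (S1 ∪ S3 = {a, b, c, d, e, f, g}); total cost 12 + 5 = 17.
No covering selection has total cost below 17.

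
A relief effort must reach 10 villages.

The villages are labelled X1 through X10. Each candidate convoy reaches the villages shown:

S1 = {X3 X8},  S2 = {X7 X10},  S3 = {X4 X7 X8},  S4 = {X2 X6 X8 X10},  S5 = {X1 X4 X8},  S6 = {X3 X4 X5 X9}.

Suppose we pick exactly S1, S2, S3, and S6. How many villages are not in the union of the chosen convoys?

3

Union of S1, S2, S3, S6 = {X3, X4, X5, X7, X8, X9, X10}.
Not covered: X1, X2, X6 — 3 villages.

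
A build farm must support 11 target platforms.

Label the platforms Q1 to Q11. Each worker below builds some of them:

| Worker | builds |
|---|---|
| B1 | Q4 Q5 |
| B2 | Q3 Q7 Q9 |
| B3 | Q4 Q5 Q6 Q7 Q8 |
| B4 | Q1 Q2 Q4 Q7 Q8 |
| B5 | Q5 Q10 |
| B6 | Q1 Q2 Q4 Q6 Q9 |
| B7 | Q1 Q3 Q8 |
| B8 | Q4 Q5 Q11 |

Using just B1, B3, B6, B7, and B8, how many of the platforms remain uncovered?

Union of B1, B3, B6, B7, B8 = {Q1, Q2, Q3, Q4, Q5, Q6, Q7, Q8, Q9, Q11}.
Not covered: Q10 — 1 platform.

1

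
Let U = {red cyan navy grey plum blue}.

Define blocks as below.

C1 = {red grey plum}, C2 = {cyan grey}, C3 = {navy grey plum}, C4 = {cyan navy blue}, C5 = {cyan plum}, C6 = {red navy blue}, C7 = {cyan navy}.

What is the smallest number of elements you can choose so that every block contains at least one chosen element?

3

H = {cyan, navy, grey} meets every block (each contains at least one member of H), and |H| = 3.
No choice of 2 elements meets every block, so 3 is the minimum.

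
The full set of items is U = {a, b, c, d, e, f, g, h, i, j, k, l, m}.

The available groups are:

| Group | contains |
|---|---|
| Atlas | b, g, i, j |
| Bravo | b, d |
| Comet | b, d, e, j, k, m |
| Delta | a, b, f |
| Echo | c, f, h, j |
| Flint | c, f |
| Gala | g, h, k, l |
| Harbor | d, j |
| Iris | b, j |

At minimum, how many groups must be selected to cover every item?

5

Atlas and Comet and Delta and Flint and Gala together: Atlas ∪ Comet ∪ Delta ∪ Flint ∪ Gala = {a, b, c, d, e, f, g, h, i, j, k, l, m} — every item is covered.
No 4 of the 9 groups cover everything (all 126 combinations miss at least one item), so 5 is optimal.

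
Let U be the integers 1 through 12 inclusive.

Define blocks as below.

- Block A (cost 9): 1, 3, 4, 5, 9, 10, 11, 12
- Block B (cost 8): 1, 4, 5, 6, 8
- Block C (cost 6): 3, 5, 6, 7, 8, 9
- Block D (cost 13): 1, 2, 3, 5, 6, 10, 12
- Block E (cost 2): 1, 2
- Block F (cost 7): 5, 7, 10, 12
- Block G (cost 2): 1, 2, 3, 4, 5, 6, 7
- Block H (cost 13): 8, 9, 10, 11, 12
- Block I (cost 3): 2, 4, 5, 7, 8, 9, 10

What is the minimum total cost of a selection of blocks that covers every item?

A, G, I together cover every item (A ∪ G ∪ I = {1, 2, 3, 4, 5, 6, 7, 8, 9, 10, 11, 12}); total cost 9 + 2 + 3 = 14.
No covering selection has total cost below 14.

14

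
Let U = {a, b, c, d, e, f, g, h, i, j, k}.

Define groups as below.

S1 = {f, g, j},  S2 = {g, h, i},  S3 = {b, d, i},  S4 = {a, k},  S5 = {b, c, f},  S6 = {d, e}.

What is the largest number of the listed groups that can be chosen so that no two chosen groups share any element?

4

S2, S4, S5, S6 are pairwise disjoint (S2={g,h,i}; S4={a,k}; S5={b,c,f}; S6={d,e}).
Every remaining group overlaps one of these, and no 5 of the listed groups are pairwise disjoint, so 4 is the maximum.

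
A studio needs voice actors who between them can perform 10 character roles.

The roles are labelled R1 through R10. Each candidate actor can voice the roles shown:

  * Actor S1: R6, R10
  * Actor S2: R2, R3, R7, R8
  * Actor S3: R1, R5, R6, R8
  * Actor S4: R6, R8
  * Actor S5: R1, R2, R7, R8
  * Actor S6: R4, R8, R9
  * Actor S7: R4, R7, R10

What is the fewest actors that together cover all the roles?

S2 and S3 and S6 and S7 together: S2 ∪ S3 ∪ S6 ∪ S7 = {R1, R2, R3, R4, R5, R6, R7, R8, R9, R10} — every role is covered.
Only S6 contains R9, so S6 is forced; the remaining 7 roles need at least 3 more actors (each remaining actor adds at most 3) — so at least 4 actors are needed, and 4 is optimal.

4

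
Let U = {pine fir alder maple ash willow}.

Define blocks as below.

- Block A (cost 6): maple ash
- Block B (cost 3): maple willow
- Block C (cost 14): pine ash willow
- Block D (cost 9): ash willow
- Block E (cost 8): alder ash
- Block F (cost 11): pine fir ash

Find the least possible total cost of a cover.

22

B, E, F together cover every point (B ∪ E ∪ F = {pine, fir, alder, maple, ash, willow}); total cost 3 + 8 + 11 = 22.
No covering selection has total cost below 22.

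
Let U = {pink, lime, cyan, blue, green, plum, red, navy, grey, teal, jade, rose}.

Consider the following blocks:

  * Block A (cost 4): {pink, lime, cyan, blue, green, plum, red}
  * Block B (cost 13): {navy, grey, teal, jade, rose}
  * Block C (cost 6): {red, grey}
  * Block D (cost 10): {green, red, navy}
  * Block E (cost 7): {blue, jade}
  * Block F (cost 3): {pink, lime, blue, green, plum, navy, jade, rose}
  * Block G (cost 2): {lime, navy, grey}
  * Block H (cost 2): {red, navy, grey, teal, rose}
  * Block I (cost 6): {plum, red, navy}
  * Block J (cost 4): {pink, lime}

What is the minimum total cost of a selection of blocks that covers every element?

9

A, F, H together cover every element (A ∪ F ∪ H = {pink, lime, cyan, blue, green, plum, red, navy, grey, teal, jade, rose}); total cost 4 + 3 + 2 = 9.
No covering selection has total cost below 9.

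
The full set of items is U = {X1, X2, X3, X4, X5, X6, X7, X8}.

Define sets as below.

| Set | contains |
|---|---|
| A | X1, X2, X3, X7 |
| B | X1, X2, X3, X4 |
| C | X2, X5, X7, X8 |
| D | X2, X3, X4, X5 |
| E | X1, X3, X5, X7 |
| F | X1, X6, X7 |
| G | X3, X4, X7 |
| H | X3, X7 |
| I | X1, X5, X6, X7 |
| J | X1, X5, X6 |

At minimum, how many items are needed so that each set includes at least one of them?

The 3 items {X4, X6, X7} hit every set.
No choice of 2 items meets every set, so 3 is the minimum.

3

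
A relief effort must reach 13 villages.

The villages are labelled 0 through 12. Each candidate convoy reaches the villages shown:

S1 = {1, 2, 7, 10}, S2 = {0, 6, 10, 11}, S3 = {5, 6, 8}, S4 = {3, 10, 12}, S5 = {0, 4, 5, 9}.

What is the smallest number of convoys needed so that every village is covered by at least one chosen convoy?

5

Take {S1, S2, S3, S4, S5}. Their union is {0, 1, 2, 3, 4, 5, 6, 7, 8, 9, 10, 11, 12}, which is all 13 villages.
No 4 of the 5 convoys cover everything (all 5 combinations miss at least one village), so 5 is optimal.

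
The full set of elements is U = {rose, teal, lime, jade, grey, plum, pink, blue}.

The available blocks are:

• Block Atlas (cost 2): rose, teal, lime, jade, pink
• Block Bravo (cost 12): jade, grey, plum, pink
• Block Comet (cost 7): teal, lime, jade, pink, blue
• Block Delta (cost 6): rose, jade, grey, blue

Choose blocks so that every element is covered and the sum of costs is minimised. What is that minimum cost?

Atlas, Bravo, Delta together cover every element (Atlas ∪ Bravo ∪ Delta = {rose, teal, lime, jade, grey, plum, pink, blue}); total cost 2 + 12 + 6 = 20.
No covering selection has total cost below 20.

20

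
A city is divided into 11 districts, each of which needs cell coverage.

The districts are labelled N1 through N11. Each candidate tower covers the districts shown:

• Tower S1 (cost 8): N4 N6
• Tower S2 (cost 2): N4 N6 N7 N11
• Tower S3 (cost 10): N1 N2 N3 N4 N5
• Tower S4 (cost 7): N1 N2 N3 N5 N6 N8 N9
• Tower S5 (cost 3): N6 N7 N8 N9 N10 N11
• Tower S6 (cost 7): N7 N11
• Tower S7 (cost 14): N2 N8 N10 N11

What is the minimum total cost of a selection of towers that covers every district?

12

S2, S4, S5 together cover every district (S2 ∪ S4 ∪ S5 = {N1, N2, N3, N4, N5, N6, N7, N8, N9, N10, N11}); total cost 2 + 7 + 3 = 12.
No covering selection has total cost below 12.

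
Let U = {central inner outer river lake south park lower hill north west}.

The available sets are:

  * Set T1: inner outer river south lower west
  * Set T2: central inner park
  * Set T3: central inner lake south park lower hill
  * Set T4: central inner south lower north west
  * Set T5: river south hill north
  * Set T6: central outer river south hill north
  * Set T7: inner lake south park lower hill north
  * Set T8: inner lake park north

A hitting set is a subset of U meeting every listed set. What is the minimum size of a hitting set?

The 2 points {inner, north} hit every set.
The sets T2, T5 are pairwise disjoint, so any hitting set needs a separate point for each — at least 2. Hence 2 is optimal.

2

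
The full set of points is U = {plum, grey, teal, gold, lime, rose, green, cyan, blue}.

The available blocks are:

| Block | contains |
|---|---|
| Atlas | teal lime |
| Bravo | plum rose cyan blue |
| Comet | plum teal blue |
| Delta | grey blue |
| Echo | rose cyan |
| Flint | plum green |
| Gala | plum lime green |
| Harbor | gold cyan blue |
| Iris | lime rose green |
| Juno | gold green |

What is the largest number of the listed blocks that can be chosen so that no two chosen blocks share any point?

4

Atlas, Delta, Echo, Flint are pairwise disjoint (Atlas={teal,lime}; Delta={grey,blue}; Echo={rose,cyan}; Flint={plum,green}).
Every remaining block overlaps one of these, and no 5 of the listed blocks are pairwise disjoint, so 4 is the maximum.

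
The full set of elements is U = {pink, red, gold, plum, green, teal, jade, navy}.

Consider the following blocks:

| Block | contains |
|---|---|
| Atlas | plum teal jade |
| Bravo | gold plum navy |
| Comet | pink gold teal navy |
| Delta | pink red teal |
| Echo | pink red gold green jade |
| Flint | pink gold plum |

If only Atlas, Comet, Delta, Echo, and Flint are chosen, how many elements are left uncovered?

Union of Atlas, Comet, Delta, Echo, Flint = {pink, red, gold, plum, green, teal, jade, navy} — that's every element, so 0 are uncovered.

0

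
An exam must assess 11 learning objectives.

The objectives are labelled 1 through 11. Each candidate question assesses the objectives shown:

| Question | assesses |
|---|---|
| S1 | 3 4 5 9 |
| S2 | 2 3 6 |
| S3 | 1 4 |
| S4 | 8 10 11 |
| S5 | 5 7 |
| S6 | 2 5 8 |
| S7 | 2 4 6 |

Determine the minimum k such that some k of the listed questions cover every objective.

Take {S1, S2, S3, S4, S5}. Their union is {1, 2, 3, 4, 5, 6, 7, 8, 9, 10, 11}, which is all 11 objectives.
No 4 of the 7 questions cover everything (all 35 combinations miss at least one objective), so 5 is optimal.

5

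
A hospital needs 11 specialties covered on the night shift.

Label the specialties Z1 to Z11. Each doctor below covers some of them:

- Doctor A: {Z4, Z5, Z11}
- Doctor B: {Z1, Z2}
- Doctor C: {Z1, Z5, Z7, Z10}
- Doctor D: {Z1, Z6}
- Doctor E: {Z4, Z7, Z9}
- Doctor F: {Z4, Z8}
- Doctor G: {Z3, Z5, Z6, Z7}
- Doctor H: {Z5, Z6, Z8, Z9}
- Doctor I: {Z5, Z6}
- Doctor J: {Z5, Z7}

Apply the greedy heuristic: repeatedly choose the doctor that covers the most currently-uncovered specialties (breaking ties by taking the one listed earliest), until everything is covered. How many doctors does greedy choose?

5

Greedy: pick C (covers 4 new) → pick H (covers 3 new) → pick A (covers 2 new) → pick B (covers 1 new) → pick G (covers 1 new). Total picks: 5.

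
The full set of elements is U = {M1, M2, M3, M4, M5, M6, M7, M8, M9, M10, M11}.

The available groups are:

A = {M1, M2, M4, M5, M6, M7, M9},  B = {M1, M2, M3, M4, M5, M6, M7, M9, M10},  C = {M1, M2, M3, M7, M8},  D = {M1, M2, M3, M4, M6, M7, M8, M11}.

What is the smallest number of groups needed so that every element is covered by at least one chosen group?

Take {B, D}. Their union is {M1, M2, M3, M4, M5, M6, M7, M8, M9, M10, M11}, which is all 11 elements.
No single group has all 11 elements (the largest, B, has 9), so 2 is optimal.

2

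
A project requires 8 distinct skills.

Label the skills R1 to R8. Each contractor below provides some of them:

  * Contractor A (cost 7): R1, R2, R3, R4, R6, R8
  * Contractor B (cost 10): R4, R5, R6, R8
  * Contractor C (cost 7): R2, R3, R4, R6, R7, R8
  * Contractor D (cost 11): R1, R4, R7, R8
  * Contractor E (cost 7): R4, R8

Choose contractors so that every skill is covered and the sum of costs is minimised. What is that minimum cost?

24

A, B, C together cover every skill (A ∪ B ∪ C = {R1, R2, R3, R4, R5, R6, R7, R8}); total cost 7 + 10 + 7 = 24.
No covering selection has total cost below 24.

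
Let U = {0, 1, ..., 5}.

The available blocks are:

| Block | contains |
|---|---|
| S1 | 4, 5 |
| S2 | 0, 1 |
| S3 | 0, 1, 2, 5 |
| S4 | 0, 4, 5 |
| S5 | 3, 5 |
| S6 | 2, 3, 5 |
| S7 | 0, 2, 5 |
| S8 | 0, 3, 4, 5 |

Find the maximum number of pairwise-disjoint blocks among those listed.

S2, S6 are pairwise disjoint (S2={0,1}; S6={2,3,5}).
Every remaining block overlaps one of these, and no 3 of the listed blocks are pairwise disjoint, so 2 is the maximum.

2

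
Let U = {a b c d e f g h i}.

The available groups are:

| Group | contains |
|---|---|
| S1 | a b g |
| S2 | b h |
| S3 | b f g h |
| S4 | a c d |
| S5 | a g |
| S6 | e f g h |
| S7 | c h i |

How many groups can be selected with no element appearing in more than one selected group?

2

S1, S7 are pairwise disjoint (S1={a,b,g}; S7={c,h,i}).
Every remaining group overlaps one of these, and no 3 of the listed groups are pairwise disjoint, so 2 is the maximum.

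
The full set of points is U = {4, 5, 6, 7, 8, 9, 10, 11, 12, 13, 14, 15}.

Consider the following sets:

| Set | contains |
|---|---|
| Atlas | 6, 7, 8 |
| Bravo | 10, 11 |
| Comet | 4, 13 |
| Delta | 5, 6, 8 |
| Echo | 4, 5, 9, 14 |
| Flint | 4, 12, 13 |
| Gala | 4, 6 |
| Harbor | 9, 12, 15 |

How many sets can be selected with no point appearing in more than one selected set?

4

Bravo, Comet, Delta, Harbor are pairwise disjoint (Bravo={10,11}; Comet={4,13}; Delta={5,6,8}; Harbor={9,12,15}).
Every remaining set overlaps one of these, and no 5 of the listed sets are pairwise disjoint, so 4 is the maximum.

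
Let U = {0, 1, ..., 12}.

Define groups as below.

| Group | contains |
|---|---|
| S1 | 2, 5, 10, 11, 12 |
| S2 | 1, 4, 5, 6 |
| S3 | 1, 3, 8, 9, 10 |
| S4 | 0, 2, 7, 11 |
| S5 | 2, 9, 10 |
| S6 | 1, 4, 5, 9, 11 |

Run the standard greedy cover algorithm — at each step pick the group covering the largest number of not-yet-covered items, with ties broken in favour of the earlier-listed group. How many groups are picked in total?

Greedy: pick S1 (covers 5 new) → pick S3 (covers 4 new) → pick S2 (covers 2 new) → pick S4 (covers 2 new). Total picks: 4.

4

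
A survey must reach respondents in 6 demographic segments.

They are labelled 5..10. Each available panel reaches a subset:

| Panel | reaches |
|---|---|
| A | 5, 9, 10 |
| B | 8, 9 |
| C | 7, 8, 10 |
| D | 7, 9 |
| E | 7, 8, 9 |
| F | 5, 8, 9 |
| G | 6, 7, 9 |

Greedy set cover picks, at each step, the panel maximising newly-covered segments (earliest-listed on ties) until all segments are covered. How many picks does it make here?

Greedy: pick A (covers 3 new) → pick C (covers 2 new) → pick G (covers 1 new). Total picks: 3.

3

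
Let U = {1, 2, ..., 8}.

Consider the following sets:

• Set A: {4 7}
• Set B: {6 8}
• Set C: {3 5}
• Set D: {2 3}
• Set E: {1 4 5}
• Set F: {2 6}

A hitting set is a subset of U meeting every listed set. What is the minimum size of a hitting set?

3

The 3 points {3, 4, 6} hit every set.
The sets A, C, F are pairwise disjoint, so any hitting set needs a separate point for each — at least 3. Hence 3 is optimal.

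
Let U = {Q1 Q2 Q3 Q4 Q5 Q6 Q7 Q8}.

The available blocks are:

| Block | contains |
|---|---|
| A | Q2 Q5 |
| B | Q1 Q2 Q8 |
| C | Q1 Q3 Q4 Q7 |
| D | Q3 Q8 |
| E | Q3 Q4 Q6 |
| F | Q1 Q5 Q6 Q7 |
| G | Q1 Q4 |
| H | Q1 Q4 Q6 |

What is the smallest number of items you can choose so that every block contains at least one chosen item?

3

T = {Q4, Q5, Q8} meets every block (each contains at least one member of T), and |T| = 3.
The blocks A, D, H are pairwise disjoint, so any hitting set needs a separate item for each — at least 3. Hence 3 is optimal.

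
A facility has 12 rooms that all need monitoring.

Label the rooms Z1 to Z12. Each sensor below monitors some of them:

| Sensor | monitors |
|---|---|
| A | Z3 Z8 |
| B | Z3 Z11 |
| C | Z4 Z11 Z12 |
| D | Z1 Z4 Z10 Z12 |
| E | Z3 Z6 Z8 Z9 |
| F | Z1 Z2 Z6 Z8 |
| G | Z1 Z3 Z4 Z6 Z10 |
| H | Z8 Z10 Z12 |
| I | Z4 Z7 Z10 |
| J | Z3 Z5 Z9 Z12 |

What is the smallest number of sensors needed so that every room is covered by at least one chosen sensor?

4

Take {B, F, I, J}. Their union is {Z1, Z2, Z3, Z4, Z5, Z6, Z7, Z8, Z9, Z10, Z11, Z12}, which is all 12 rooms.
Only I contains Z7, so I is forced; the remaining 9 rooms need at least 3 more sensors (each remaining sensor adds at most 4) — so at least 4 sensors are needed, and 4 is optimal.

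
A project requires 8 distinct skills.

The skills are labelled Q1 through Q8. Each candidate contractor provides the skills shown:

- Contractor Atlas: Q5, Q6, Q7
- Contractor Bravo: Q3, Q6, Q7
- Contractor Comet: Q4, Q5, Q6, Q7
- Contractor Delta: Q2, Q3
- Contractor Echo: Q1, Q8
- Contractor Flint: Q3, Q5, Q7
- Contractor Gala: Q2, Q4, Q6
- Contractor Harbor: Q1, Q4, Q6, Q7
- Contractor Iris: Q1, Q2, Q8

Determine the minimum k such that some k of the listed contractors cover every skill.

Comet and Flint and Iris together: Comet ∪ Flint ∪ Iris = {Q1, Q2, Q3, Q4, Q5, Q6, Q7, Q8} — every skill is covered.
No 2 of the 9 contractors cover everything (all 36 combinations miss at least one skill), so 3 is optimal.

3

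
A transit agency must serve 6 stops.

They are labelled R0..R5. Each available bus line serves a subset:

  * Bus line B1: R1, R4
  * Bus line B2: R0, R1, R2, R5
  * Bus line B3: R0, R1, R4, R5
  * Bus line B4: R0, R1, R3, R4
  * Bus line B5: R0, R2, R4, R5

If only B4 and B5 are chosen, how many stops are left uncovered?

0

Union of B4, B5 = {R0, R1, R2, R3, R4, R5} — that's every stop, so 0 are uncovered.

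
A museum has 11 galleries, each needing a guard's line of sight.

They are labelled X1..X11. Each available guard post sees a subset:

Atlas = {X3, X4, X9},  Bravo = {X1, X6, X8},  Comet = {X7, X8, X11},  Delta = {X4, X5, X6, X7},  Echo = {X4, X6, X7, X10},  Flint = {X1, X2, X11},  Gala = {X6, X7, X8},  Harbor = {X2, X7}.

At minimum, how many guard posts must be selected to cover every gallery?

5

Take {Atlas, Bravo, Delta, Echo, Flint}. Their union is {X1, X2, X3, X4, X5, X6, X7, X8, X9, X10, X11}, which is all 11 galleries.
No 4 of the 8 guard posts cover everything (all 70 combinations miss at least one gallery), so 5 is optimal.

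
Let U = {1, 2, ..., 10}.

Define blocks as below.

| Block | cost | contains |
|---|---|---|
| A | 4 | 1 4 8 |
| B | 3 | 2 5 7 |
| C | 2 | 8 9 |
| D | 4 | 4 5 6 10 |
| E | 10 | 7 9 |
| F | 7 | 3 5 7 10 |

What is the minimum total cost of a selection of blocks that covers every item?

A, B, C, D, F together cover every item (A ∪ B ∪ C ∪ D ∪ F = {1, 2, 3, 4, 5, 6, 7, 8, 9, 10}); total cost 4 + 3 + 2 + 4 + 7 = 20.
No covering selection has total cost below 20.

20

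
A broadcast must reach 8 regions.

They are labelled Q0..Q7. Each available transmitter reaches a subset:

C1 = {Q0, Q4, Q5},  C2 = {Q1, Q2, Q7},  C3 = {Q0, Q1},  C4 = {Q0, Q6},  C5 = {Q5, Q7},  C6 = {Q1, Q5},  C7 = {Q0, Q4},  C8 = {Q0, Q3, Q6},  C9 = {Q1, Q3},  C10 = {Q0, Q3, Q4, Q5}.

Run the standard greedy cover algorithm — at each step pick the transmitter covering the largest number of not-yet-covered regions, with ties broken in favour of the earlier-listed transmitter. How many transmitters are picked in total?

Greedy: pick C10 (covers 4 new) → pick C2 (covers 3 new) → pick C4 (covers 1 new). Total picks: 3.

3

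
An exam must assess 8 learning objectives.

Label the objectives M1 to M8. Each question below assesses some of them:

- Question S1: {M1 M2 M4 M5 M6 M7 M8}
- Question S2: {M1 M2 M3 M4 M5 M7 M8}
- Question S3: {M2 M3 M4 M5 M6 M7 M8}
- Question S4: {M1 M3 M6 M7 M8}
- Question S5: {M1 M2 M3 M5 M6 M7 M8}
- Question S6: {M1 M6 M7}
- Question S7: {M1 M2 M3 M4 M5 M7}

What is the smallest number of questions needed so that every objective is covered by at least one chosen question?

2

Take {S3, S4}. Their union is {M1, M2, M3, M4, M5, M6, M7, M8}, which is all 8 objectives.
No single question has all 8 objectives (the largest, S1, has 7), so 2 is optimal.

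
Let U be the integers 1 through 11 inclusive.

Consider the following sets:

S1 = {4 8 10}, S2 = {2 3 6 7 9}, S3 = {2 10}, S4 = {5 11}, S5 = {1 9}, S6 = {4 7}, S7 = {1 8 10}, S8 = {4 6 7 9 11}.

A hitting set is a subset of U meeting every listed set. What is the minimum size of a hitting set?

H = {7, 9, 10, 11} meets every set (each contains at least one member of H), and |H| = 4.
The sets S3, S4, S5, S6 are pairwise disjoint, so any hitting set needs a separate point for each — at least 4. Hence 4 is optimal.

4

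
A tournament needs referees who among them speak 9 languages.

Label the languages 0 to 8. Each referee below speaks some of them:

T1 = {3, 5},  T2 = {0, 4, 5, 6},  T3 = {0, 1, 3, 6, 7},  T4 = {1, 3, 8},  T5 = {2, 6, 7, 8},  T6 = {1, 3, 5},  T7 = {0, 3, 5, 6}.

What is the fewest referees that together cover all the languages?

T2 and T3 and T5 together: T2 ∪ T3 ∪ T5 = {0, 1, 2, 3, 4, 5, 6, 7, 8} — every language is covered.
Only T5 contains 2, so T5 is forced; the remaining 5 languages need at least 2 more referees (each remaining referee adds at most 3) — so at least 3 referees are needed, and 3 is optimal.

3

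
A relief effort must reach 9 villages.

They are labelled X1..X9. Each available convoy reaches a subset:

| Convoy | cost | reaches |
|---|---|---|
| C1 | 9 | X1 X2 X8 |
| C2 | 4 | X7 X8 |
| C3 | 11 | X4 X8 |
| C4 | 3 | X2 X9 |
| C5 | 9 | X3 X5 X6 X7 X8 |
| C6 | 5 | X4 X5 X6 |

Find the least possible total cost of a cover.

26

C1, C4, C5, C6 together cover every village (C1 ∪ C4 ∪ C5 ∪ C6 = {X1, X2, X3, X4, X5, X6, X7, X8, X9}); total cost 9 + 3 + 9 + 5 = 26.
The greedy pick C4, C6, C2, C1, C5 costs 30; no covering selection beats 26.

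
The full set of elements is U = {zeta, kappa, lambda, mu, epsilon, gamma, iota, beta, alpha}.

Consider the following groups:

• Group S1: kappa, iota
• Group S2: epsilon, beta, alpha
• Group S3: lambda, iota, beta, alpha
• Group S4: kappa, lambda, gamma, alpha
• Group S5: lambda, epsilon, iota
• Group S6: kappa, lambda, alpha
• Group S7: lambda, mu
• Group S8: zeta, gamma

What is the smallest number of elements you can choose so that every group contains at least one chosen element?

H = {zeta, kappa, lambda, alpha} meets every group (each contains at least one member of H), and |H| = 4.
The groups S1, S2, S7, S8 are pairwise disjoint, so any hitting set needs a separate element for each — at least 4. Hence 4 is optimal.

4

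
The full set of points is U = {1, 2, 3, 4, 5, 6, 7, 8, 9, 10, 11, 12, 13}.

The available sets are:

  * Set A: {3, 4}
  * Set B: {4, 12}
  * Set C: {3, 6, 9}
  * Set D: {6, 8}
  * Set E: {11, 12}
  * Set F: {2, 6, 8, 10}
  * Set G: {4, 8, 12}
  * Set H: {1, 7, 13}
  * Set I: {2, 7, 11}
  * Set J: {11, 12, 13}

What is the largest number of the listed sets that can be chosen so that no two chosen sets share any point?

A, E, F, H are pairwise disjoint (A={3,4}; E={11,12}; F={2,6,8,10}; H={1,7,13}).
Every remaining set overlaps one of these, and no 5 of the listed sets are pairwise disjoint, so 4 is the maximum.

4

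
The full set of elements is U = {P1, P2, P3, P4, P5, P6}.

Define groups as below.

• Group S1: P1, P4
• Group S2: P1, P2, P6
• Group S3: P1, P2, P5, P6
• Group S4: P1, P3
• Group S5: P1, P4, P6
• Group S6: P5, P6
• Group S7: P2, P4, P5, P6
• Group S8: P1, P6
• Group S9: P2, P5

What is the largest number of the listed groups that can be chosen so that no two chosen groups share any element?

S4, S7 are pairwise disjoint (S4={P1,P3}; S7={P2,P4,P5,P6}).
Every remaining group overlaps one of these, and no 3 of the listed groups are pairwise disjoint, so 2 is the maximum.

2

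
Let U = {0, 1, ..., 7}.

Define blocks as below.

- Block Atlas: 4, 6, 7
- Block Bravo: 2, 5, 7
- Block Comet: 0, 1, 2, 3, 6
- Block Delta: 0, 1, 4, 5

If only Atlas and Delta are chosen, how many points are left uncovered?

2

Union of Atlas, Delta = {0, 1, 4, 5, 6, 7}.
Not covered: 2, 3 — 2 points.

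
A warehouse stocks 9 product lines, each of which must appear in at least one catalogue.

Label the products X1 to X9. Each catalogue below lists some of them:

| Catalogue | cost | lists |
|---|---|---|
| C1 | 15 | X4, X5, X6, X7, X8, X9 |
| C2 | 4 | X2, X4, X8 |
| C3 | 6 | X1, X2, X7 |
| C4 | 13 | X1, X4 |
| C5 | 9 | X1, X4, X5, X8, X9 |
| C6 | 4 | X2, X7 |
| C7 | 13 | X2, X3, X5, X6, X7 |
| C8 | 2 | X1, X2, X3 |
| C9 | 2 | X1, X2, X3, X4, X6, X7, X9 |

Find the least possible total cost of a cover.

C5, C9 together cover every product (C5 ∪ C9 = {X1, X2, X3, X4, X5, X6, X7, X8, X9}); total cost 9 + 2 = 11.
The greedy pick C9, C2, C5 costs 15; no covering selection beats 11.

11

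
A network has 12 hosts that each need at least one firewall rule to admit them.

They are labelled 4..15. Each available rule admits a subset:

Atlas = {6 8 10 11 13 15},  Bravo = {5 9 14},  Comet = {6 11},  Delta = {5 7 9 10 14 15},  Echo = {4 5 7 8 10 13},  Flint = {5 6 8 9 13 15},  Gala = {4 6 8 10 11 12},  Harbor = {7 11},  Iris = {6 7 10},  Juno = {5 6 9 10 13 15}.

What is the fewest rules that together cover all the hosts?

3

Atlas and Delta and Gala together: Atlas ∪ Delta ∪ Gala = {4, 5, 6, 7, 8, 9, 10, 11, 12, 13, 14, 15} — every host is covered.
Only Gala contains 12, so Gala is forced; the remaining 6 hosts need at least 2 more rules (each remaining rule adds at most 5) — so at least 3 rules are needed, and 3 is optimal.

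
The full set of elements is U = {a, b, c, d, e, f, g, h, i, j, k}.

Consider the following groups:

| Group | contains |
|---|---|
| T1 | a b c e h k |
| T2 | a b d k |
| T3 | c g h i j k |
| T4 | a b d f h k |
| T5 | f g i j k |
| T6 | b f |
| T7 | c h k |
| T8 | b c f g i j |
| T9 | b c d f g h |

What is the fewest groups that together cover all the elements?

3

T1, T8, and T9 cover everything between them: the union {a, b, c, d, e, f, g, h, i, j, k} is all of U.
Only T1 contains e, so T1 is forced; the remaining 5 elements need at least 2 more groups (each remaining group adds at most 4) — so at least 3 groups are needed, and 3 is optimal.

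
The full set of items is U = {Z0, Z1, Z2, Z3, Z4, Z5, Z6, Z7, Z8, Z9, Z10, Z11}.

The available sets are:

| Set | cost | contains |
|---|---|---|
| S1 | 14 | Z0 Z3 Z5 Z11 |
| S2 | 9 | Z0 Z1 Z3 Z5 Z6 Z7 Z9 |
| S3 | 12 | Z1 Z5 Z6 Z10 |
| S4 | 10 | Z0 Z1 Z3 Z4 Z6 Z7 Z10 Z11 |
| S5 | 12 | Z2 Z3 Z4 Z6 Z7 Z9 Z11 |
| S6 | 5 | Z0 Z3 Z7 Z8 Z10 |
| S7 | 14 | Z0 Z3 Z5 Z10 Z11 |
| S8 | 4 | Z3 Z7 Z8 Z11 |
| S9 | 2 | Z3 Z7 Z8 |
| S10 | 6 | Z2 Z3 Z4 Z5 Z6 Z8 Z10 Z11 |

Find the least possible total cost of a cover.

15

S2, S10 together cover every item (S2 ∪ S10 = {Z0, Z1, Z2, Z3, Z4, Z5, Z6, Z7, Z8, Z9, Z10, Z11}); total cost 9 + 6 = 15.
The greedy pick S9, S10, S2 costs 17; no covering selection beats 15.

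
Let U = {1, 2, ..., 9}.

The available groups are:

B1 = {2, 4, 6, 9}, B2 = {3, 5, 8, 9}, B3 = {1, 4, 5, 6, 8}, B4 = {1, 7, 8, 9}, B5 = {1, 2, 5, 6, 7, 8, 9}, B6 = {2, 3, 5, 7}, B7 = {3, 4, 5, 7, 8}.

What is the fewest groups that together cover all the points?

2

Take {B5, B7}. Their union is {1, 2, 3, 4, 5, 6, 7, 8, 9}, which is all 9 points.
No single group has all 9 points (the largest, B5, has 7), so 2 is optimal.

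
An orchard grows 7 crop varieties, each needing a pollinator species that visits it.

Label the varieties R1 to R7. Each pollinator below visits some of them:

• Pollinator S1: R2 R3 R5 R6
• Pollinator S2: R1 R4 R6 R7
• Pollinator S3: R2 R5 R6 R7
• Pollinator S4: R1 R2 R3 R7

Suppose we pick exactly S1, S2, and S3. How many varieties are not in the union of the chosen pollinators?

0

Union of S1, S2, S3 = {R1, R2, R3, R4, R5, R6, R7} — that's every variety, so 0 are uncovered.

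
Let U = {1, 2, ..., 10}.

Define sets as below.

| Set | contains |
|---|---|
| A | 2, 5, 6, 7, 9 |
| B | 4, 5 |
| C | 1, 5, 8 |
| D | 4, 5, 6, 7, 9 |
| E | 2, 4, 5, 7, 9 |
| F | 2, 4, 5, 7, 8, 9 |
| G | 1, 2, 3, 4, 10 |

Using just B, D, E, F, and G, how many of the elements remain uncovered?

Union of B, D, E, F, G = {1, 2, 3, 4, 5, 6, 7, 8, 9, 10} — that's every element, so 0 are uncovered.

0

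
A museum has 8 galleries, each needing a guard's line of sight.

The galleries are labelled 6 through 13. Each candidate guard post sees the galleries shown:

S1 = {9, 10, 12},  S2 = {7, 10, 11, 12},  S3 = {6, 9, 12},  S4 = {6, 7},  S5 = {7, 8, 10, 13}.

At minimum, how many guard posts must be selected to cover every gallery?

3

Take {S2, S3, S5}. Their union is {6, 7, 8, 9, 10, 11, 12, 13}, which is all 8 galleries.
Only S5 contains 8, so S5 is forced; the remaining 4 galleries need at least 2 more guard posts (each remaining guard post adds at most 3) — so at least 3 guard posts are needed, and 3 is optimal.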